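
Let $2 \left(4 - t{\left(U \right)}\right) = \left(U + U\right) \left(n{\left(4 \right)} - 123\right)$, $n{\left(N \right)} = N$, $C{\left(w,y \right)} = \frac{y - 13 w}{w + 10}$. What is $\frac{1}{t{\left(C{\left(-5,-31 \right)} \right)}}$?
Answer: $\frac{5}{4066} \approx 0.0012297$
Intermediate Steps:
$C{\left(w,y \right)} = \frac{y - 13 w}{10 + w}$
$t{\left(U \right)} = 4 + 119 U$ ($t{\left(U \right)} = 4 - \frac{\left(U + U\right) \left(4 - 123\right)}{2} = 4 - \frac{2 U \left(-119\right)}{2} = 4 - \frac{\left(-238\right) U}{2} = 4 + 119 U$)
$\frac{1}{t{\left(C{\left(-5,-31 \right)} \right)}} = \frac{1}{4 + 119 \frac{-31 - -65}{10 - 5}} = \frac{1}{4 + 119 \frac{-31 + 65}{5}} = \frac{1}{4 + 119 \cdot \frac{1}{5} \cdot 34} = \frac{1}{4 + 119 \cdot \frac{34}{5}} = \frac{1}{4 + \frac{4046}{5}} = \frac{1}{\frac{4066}{5}} = \frac{5}{4066}$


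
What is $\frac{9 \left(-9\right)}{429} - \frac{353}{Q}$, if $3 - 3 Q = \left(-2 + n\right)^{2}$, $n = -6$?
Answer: $\frac{149790}{8723} \approx 17.172$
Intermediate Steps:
$Q = - \frac{61}{3}$ ($Q = 1 - \frac{\left(-2 - 6\right)^{2}}{3} = 1 - \frac{\left(-8\right)^{2}}{3} = 1 - \frac{64}{3} = - \frac{61}{3} \approx -20.333$)
$\frac{9 \left(-9\right)}{429} - \frac{353}{Q} = \frac{9 \left(-9\right)}{429} - \frac{353}{- \frac{61}{3}} = \left(-81\right) \frac{1}{429} - - \frac{1059}{61} = - \frac{27}{143} + \frac{1059}{61} = \frac{149790}{8723}$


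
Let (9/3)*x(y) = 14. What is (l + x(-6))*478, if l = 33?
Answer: 54014/3 ≈ 18005.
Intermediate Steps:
x(y) = 14/3 (x(y) = (⅓)*14 = 14/3)
(l + x(-6))*478 = (33 + 14/3)*478 = (113/3)*478 = 54014/3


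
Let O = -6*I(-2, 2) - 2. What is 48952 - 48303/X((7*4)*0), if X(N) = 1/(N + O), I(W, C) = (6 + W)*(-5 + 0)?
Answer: -5650802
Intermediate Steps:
I(W, C) = -30 - 5*W (I(W, C) = (6 + W)*(-5) = -30 - 5*W)
O = 118 (O = -6*(-30 - 5*(-2)) - 2 = -6*(-30 + 10) - 2 = -6*(-20) - 2 = 120 - 2 = 118)
X(N) = 1/(118 + N) (X(N) = 1/(N + 118) = 1/(118 + N))
48952 - 48303/X((7*4)*0) = 48952 - 48303/(1/(118 + (7*4)*0)) = 48952 - 48303/(1/(118 + 28*0)) = 48952 - 48303/(1/(118 + 0)) = 48952 - 48303/(1/118) = 48952 - 48303/1/118 = 48952 - 48303*118 = 48952 - 1*5699754 = 48952 - 5699754 = -5650802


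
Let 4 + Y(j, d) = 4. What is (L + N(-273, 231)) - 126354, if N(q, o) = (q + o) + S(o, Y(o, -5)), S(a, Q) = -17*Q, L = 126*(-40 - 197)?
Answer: -156258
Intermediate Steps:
L = -29862 (L = 126*(-237) = -29862)
Y(j, d) = 0 (Y(j, d) = -4 + 4 = 0)
N(q, o) = o + q (N(q, o) = (q + o) - 17*0 = (o + q) + 0 = o + q)
(L + N(-273, 231)) - 126354 = (-29862 + (231 - 273)) - 126354 = (-29862 - 42) - 126354 = -29904 - 126354 = -156258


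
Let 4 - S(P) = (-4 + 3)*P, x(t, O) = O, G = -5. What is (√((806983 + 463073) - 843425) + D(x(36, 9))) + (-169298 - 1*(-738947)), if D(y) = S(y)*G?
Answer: 569584 + √426631 ≈ 5.7024e+5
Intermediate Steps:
S(P) = 4 + P (S(P) = 4 - (-4 + 3)*P = 4 - (-1)*P = 4 + P)
D(y) = -20 - 5*y (D(y) = (4 + y)*(-5) = -20 - 5*y)
(√((806983 + 463073) - 843425) + D(x(36, 9))) + (-169298 - 1*(-738947)) = (√((806983 + 463073) - 843425) + (-20 - 5*9)) + (-169298 - 1*(-738947)) = (√(1270056 - 843425) + (-20 - 45)) + (-169298 + 738947) = (√426631 - 65) + 569649 = (-65 + √426631) + 569649 = 569584 + √426631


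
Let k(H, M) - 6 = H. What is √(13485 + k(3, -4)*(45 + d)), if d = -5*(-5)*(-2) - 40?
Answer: 2*√3270 ≈ 114.37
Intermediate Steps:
k(H, M) = 6 + H
d = -90 (d = 25*(-2) - 40 = -50 - 40 = -90)
√(13485 + k(3, -4)*(45 + d)) = √(13485 + (6 + 3)*(45 - 90)) = √(13485 + 9*(-45)) = √(13485 - 405) = √13080 = 2*√3270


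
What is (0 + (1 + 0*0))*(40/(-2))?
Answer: -20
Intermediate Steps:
(0 + (1 + 0*0))*(40/(-2)) = (0 + (1 + 0))*(40*(-1/2)) = (0 + 1)*(-20) = 1*(-20) = -20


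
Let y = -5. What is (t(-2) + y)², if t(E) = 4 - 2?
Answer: 9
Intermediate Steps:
t(E) = 2
(t(-2) + y)² = (2 - 5)² = (-3)² = 9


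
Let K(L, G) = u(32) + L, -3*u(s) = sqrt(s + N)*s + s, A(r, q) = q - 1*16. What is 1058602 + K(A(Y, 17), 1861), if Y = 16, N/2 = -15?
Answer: 3175777/3 - 32*sqrt(2)/3 ≈ 1.0586e+6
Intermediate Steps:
N = -30 (N = 2*(-15) = -30)
A(r, q) = -16 + q (A(r, q) = q - 16 = -16 + q)
u(s) = -s/3 - s*sqrt(-30 + s)/3 (u(s) = -(sqrt(s - 30)*s + s)/3 = -(sqrt(-30 + s)*s + s)/3 = -(s*sqrt(-30 + s) + s)/3 = -(s + s*sqrt(-30 + s))/3 = -s/3 - s*sqrt(-30 + s)/3)
K(L, G) = -32/3 + L - 32*sqrt(2)/3 (K(L, G) = -1/3*32*(1 + sqrt(-30 + 32)) + L = -1/3*32*(1 + sqrt(2)) + L = (-32/3 - 32*sqrt(2)/3) + L = -32/3 + L - 32*sqrt(2)/3)
1058602 + K(A(Y, 17), 1861) = 1058602 + (-32/3 + (-16 + 17) - 32*sqrt(2)/3) = 1058602 + (-32/3 + 1 - 32*sqrt(2)/3) = 1058602 + (-29/3 - 32*sqrt(2)/3) = 3175777/3 - 32*sqrt(2)/3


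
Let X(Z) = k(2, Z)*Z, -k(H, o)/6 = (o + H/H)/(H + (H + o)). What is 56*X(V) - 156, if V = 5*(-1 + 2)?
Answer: -1276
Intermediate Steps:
V = 5 (V = 5*1 = 5)
k(H, o) = -6*(1 + o)/(o + 2*H) (k(H, o) = -6*(o + H/H)/(H + (H + o)) = -6*(o + 1)/(o + 2*H) = -6*(1 + o)/(o + 2*H))
X(Z) = 6*Z*(-1 - Z)/(4 + Z) (X(Z) = (6*(-1 - Z)/(Z + 2*2))*Z = (6*(-1 - Z)/(Z + 4))*Z = (6*(-1 - Z)/(4 + Z))*Z = 6*Z*(-1 - Z)/(4 + Z))
56*X(V) - 156 = 56*(-6*5*(1 + 5)/(4 + 5)) - 156 = 56*(-6*5*6/9) - 156 = 56*(-6*5*⅑*6) - 156 = 56*(-20) - 156 = -1120 - 156 = -1276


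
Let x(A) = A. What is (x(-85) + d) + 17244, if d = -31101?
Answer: -13942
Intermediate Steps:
(x(-85) + d) + 17244 = (-85 - 31101) + 17244 = -31186 + 17244 = -13942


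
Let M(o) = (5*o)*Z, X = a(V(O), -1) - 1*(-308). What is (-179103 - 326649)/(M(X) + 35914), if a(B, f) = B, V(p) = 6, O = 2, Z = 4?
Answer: -252876/21097 ≈ -11.986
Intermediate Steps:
X = 314 (X = 6 - 1*(-308) = 6 + 308 = 314)
M(o) = 20*o (M(o) = (5*o)*4 = 20*o)
(-179103 - 326649)/(M(X) + 35914) = (-179103 - 326649)/(20*314 + 35914) = -505752/(6280 + 35914) = -505752/42194 = -505752*1/42194 = -252876/21097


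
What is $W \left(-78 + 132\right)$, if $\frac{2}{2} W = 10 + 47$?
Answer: $3078$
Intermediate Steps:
$W = 57$ ($W = 10 + 47 = 57$)
$W \left(-78 + 132\right) = 57 \left(-78 + 132\right) = 57 \cdot 54 = 3078$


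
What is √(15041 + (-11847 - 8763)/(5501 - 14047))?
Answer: √274670567954/4273 ≈ 122.65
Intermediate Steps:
√(15041 + (-11847 - 8763)/(5501 - 14047)) = √(15041 - 20610/(-8546)) = √(15041 - 20610*(-1/8546)) = √(15041 + 10305/4273) = √(64280498/4273) = √274670567954/4273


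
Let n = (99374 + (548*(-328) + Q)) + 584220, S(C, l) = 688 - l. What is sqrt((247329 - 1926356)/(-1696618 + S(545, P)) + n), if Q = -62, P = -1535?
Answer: 3*sqrt(160707256003928485)/1694395 ≈ 709.78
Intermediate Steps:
n = 503788 (n = (99374 + (548*(-328) - 62)) + 584220 = (99374 + (-179744 - 62)) + 584220 = (99374 - 179806) + 584220 = -80432 + 584220 = 503788)
sqrt((247329 - 1926356)/(-1696618 + S(545, P)) + n) = sqrt((247329 - 1926356)/(-1696618 + (688 - 1*(-1535))) + 503788) = sqrt(-1679027/(-1696618 + (688 + 1535)) + 503788) = sqrt(-1679027/(-1696618 + 2223) + 503788) = sqrt(-1679027/(-1694395) + 503788) = sqrt(-1679027*(-1/1694395) + 503788) = sqrt(1679027/1694395 + 503788) = sqrt(853617547287/1694395) = 3*sqrt(160707256003928485)/1694395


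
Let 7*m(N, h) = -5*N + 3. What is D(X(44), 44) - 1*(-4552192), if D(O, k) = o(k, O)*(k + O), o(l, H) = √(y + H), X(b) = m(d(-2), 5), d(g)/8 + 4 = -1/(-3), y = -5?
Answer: 4552192 + 2746*√1806/441 ≈ 4.5525e+6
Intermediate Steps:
d(g) = -88/3 (d(g) = -32 + 8*(-1/(-3)) = -32 + 8*(-1*(-⅓)) = -32 + 8*(⅓) = -32 + 8/3 = -88/3)
m(N, h) = 3/7 - 5*N/7 (m(N, h) = (-5*N + 3)/7 = (3 - 5*N)/7 = 3/7 - 5*N/7)
X(b) = 449/21 (X(b) = 3/7 - 5/7*(-88/3) = 3/7 + 440/21 = 449/21)
o(l, H) = √(-5 + H)
D(O, k) = √(-5 + O)*(O + k) (D(O, k) = √(-5 + O)*(k + O) = √(-5 + O)*(O + k))
D(X(44), 44) - 1*(-4552192) = √(-5 + 449/21)*(449/21 + 44) - 1*(-4552192) = √(344/21)*(1373/21) + 4552192 = (2*√1806/21)*(1373/21) + 4552192 = 2746*√1806/441 + 4552192 = 4552192 + 2746*√1806/441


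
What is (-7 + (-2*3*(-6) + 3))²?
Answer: 1024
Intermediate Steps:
(-7 + (-2*3*(-6) + 3))² = (-7 + (-6*(-6) + 3))² = (-7 + (36 + 3))² = (-7 + 39)² = 32² = 1024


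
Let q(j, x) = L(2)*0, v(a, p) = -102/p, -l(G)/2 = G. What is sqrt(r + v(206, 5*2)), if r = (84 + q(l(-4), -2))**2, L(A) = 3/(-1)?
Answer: sqrt(176145)/5 ≈ 83.939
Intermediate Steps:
L(A) = -3 (L(A) = 3*(-1) = -3)
l(G) = -2*G
q(j, x) = 0 (q(j, x) = -3*0 = 0)
r = 7056 (r = (84 + 0)**2 = 84**2 = 7056)
sqrt(r + v(206, 5*2)) = sqrt(7056 - 102/(5*2)) = sqrt(7056 - 102/10) = sqrt(7056 - 102*1/10) = sqrt(7056 - 51/5) = sqrt(35229/5) = sqrt(176145)/5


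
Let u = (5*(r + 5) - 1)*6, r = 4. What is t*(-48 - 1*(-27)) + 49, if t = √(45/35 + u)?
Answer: 49 - 3*√12999 ≈ -293.04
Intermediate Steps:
u = 264 (u = (5*(4 + 5) - 1)*6 = (5*9 - 1)*6 = (45 - 1)*6 = 44*6 = 264)
t = √12999/7 (t = √(45/35 + 264) = √(45*(1/35) + 264) = √(9/7 + 264) = √(1857/7) = √12999/7 ≈ 16.288)
t*(-48 - 1*(-27)) + 49 = (√12999/7)*(-48 - 1*(-27)) + 49 = (√12999/7)*(-48 + 27) + 49 = (√12999/7)*(-21) + 49 = -3*√12999 + 49 = 49 - 3*√12999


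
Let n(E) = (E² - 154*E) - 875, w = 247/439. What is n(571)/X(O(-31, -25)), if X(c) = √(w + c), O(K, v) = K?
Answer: -118616*I*√5865918/6681 ≈ -43000.0*I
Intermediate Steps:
w = 247/439 (w = 247*(1/439) = 247/439 ≈ 0.56264)
n(E) = -875 + E² - 154*E
X(c) = √(247/439 + c)
n(571)/X(O(-31, -25)) = (-875 + 571² - 154*571)/((√(108433 + 192721*(-31))/439)) = (-875 + 326041 - 87934)/((√(108433 - 5974351)/439)) = 237232/((√(-5865918)/439)) = 237232/(((I*√5865918)/439)) = 237232/((I*√5865918/439)) = 237232*(-I*√5865918/13362) = -118616*I*√5865918/6681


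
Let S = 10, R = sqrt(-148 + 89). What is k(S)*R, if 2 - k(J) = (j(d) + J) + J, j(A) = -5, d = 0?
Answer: -13*I*sqrt(59) ≈ -99.855*I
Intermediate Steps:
R = I*sqrt(59) (R = sqrt(-59) = I*sqrt(59) ≈ 7.6811*I)
k(J) = 7 - 2*J (k(J) = 2 - ((-5 + J) + J) = 2 - (-5 + 2*J) = 2 + (5 - 2*J) = 7 - 2*J)
k(S)*R = (7 - 2*10)*(I*sqrt(59)) = (7 - 20)*(I*sqrt(59)) = -13*I*sqrt(59)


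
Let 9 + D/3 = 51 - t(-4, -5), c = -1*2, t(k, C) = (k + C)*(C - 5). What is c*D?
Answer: 288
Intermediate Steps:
t(k, C) = (-5 + C)*(C + k) (t(k, C) = (C + k)*(-5 + C) = (-5 + C)*(C + k))
c = -2
D = -144 (D = -27 + 3*(51 - ((-5)² - 5*(-5) - 5*(-4) - 5*(-4))) = -27 + 3*(51 - (25 + 25 + 20 + 20)) = -27 + 3*(51 - 1*90) = -27 + 3*(51 - 90) = -27 + 3*(-39) = -27 - 117 = -144)
c*D = -2*(-144) = 288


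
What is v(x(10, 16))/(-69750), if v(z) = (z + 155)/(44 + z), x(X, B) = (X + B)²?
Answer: -277/16740000 ≈ -1.6547e-5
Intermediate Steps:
x(X, B) = (B + X)²
v(z) = (155 + z)/(44 + z)
v(x(10, 16))/(-69750) = ((155 + (16 + 10)²)/(44 + (16 + 10)²))/(-69750) = ((155 + 26²)/(44 + 26²))*(-1/69750) = ((155 + 676)/(44 + 676))*(-1/69750) = (831/720)*(-1/69750) = ((1/720)*831)*(-1/69750) = (277/240)*(-1/69750) = -277/16740000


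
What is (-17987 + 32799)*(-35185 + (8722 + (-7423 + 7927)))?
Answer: -384504708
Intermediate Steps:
(-17987 + 32799)*(-35185 + (8722 + (-7423 + 7927))) = 14812*(-35185 + (8722 + 504)) = 14812*(-35185 + 9226) = 14812*(-25959) = -384504708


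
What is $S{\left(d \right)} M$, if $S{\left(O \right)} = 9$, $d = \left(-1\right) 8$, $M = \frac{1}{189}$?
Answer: $\frac{1}{21} \approx 0.047619$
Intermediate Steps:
$M = \frac{1}{189} \approx 0.005291$
$d = -8$
$S{\left(d \right)} M = 9 \cdot \frac{1}{189} = \frac{1}{21}$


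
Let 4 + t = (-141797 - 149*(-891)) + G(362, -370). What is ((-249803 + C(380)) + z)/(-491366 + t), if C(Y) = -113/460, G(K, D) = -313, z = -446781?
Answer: 320428753/230331660 ≈ 1.3912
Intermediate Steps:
C(Y) = -113/460 (C(Y) = -113*1/460 = -113/460)
t = -9355 (t = -4 + ((-141797 - 149*(-891)) - 313) = -4 + ((-141797 + 132759) - 313) = -4 + (-9038 - 313) = -4 - 9351 = -9355)
((-249803 + C(380)) + z)/(-491366 + t) = ((-249803 - 113/460) - 446781)/(-491366 - 9355) = (-114909493/460 - 446781)/(-500721) = -320428753/460*(-1/500721) = 320428753/230331660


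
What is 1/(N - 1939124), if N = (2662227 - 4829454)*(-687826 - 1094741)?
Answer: 1/3863225392585 ≈ 2.5885e-13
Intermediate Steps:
N = 3863227331709 (N = -2167227*(-1782567) = 3863227331709)
1/(N - 1939124) = 1/(3863227331709 - 1939124) = 1/3863225392585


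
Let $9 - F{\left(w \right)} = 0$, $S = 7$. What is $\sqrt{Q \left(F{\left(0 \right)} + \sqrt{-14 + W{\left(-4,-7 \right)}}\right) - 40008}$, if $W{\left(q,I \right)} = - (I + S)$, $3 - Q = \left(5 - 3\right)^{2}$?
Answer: $\sqrt{-40017 - i \sqrt{14}} \approx 0.0094 - 200.04 i$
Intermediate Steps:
$F{\left(w \right)} = 9$ ($F{\left(w \right)} = 9 - 0 = 9 + 0 = 9$)
$Q = -1$ ($Q = 3 - \left(5 - 3\right)^{2} = 3 - 2^{2} = 3 - 4 = -1$)
$W{\left(q,I \right)} = -7 - I$ ($W{\left(q,I \right)} = - (I + 7) = - (7 + I) = -7 - I$)
$\sqrt{Q \left(F{\left(0 \right)} + \sqrt{-14 + W{\left(-4,-7 \right)}}\right) - 40008} = \sqrt{- (9 + \sqrt{-14 - 0}) - 40008} = \sqrt{- (9 + \sqrt{-14 + \left(-7 + 7\right)}) - 40008} = \sqrt{- (9 + \sqrt{-14 + 0}) - 40008} = \sqrt{- (9 + \sqrt{-14}) - 40008} = \sqrt{- (9 + i \sqrt{14}) - 40008} = \sqrt{\left(-9 - i \sqrt{14}\right) - 40008} = \sqrt{-40017 - i \sqrt{14}}$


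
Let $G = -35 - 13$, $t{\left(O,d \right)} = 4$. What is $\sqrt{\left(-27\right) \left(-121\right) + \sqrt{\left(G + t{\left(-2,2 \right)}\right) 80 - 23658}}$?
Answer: $\sqrt{3267 + i \sqrt{27178}} \approx 57.176 + 1.4417 i$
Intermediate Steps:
$G = -48$ ($G = -35 - 13 = -48$)
$\sqrt{\left(-27\right) \left(-121\right) + \sqrt{\left(G + t{\left(-2,2 \right)}\right) 80 - 23658}} = \sqrt{\left(-27\right) \left(-121\right) + \sqrt{\left(-48 + 4\right) 80 - 23658}} = \sqrt{3267 + \sqrt{\left(-44\right) 80 - 23658}} = \sqrt{3267 + \sqrt{-3520 - 23658}} = \sqrt{3267 + \sqrt{-27178}} = \sqrt{3267 + i \sqrt{27178}}$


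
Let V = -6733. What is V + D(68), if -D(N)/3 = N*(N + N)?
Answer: -34477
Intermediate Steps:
D(N) = -6*N² (D(N) = -3*N*(N + N) = -3*N*2*N = -6*N²)
V + D(68) = -6733 - 6*68² = -6733 - 6*4624 = -6733 - 27744 = -34477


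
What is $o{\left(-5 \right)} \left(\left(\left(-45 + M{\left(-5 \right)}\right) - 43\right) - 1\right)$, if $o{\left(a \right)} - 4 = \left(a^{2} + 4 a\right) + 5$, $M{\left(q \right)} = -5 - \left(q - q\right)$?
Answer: $-1316$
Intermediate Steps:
$M{\left(q \right)} = -5$ ($M{\left(q \right)} = -5 - 0 = -5 + 0 = -5$)
$o{\left(a \right)} = 9 + a^{2} + 4 a$ ($o{\left(a \right)} = 4 + \left(\left(a^{2} + 4 a\right) + 5\right) = 4 + \left(5 + a^{2} + 4 a\right) = 9 + a^{2} + 4 a$)
$o{\left(-5 \right)} \left(\left(\left(-45 + M{\left(-5 \right)}\right) - 43\right) - 1\right) = \left(9 + \left(-5\right)^{2} + 4 \left(-5\right)\right) \left(\left(\left(-45 - 5\right) - 43\right) - 1\right) = \left(9 + 25 - 20\right) \left(\left(-50 - 43\right) - 1\right) = 14 \left(-93 - 1\right) = 14 \left(-94\right) = -1316$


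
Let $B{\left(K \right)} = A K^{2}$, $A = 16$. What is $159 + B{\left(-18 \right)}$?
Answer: $5343$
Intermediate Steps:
$B{\left(K \right)} = 16 K^{2}$
$159 + B{\left(-18 \right)} = 159 + 16 \left(-18\right)^{2} = 159 + 16 \cdot 324 = 159 + 5184 = 5343$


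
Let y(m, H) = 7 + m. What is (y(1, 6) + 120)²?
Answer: 16384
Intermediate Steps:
(y(1, 6) + 120)² = ((7 + 1) + 120)² = (8 + 120)² = 128² = 16384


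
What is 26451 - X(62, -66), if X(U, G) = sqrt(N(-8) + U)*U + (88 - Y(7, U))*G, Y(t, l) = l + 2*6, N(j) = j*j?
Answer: 27375 - 186*sqrt(14) ≈ 26679.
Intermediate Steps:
N(j) = j**2
Y(t, l) = 12 + l (Y(t, l) = l + 12 = 12 + l)
X(U, G) = G*(76 - U) + U*sqrt(64 + U) (X(U, G) = sqrt((-8)**2 + U)*U + (88 - (12 + U))*G = sqrt(64 + U)*U + (88 + (-12 - U))*G = U*sqrt(64 + U) + (76 - U)*G = U*sqrt(64 + U) + G*(76 - U) = G*(76 - U) + U*sqrt(64 + U))
26451 - X(62, -66) = 26451 - (76*(-66) + 62*sqrt(64 + 62) - 1*(-66)*62) = 26451 - (-5016 + 62*sqrt(126) + 4092) = 26451 - (-5016 + 62*(3*sqrt(14)) + 4092) = 26451 - (-5016 + 186*sqrt(14) + 4092) = 26451 - (-924 + 186*sqrt(14)) = 26451 + (924 - 186*sqrt(14)) = 27375 - 186*sqrt(14)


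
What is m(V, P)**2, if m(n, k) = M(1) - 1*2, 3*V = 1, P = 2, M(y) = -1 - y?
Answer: 16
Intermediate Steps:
V = 1/3 (V = (1/3)*1 = 1/3 ≈ 0.33333)
m(n, k) = -4 (m(n, k) = (-1 - 1*1) - 1*2 = (-1 - 1) - 2 = -2 - 2 = -4)
m(V, P)**2 = (-4)**2 = 16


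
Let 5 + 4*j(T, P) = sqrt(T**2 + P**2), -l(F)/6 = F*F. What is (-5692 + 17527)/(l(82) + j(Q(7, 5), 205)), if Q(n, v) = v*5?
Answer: -7639776540/26043784511 - 236700*sqrt(1706)/26043784511 ≈ -0.29372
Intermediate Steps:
l(F) = -6*F**2 (l(F) = -6*F*F = -6*F**2)
Q(n, v) = 5*v
j(T, P) = -5/4 + sqrt(P**2 + T**2)/4 (j(T, P) = -5/4 + sqrt(T**2 + P**2)/4 = -5/4 + sqrt(P**2 + T**2)/4)
(-5692 + 17527)/(l(82) + j(Q(7, 5), 205)) = (-5692 + 17527)/(-6*82**2 + (-5/4 + sqrt(205**2 + (5*5)**2)/4)) = 11835/(-6*6724 + (-5/4 + sqrt(42025 + 25**2)/4)) = 11835/(-40344 + (-5/4 + sqrt(42025 + 625)/4)) = 11835/(-40344 + (-5/4 + sqrt(42650)/4)) = 11835/(-40344 + (-5/4 + (5*sqrt(1706))/4)) = 11835/(-40344 + (-5/4 + 5*sqrt(1706)/4)) = 11835/(-161381/4 + 5*sqrt(1706)/4)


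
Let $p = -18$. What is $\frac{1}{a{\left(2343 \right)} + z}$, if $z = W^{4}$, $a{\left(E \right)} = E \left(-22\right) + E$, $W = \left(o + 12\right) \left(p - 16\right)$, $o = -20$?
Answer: $\frac{1}{5473583053} \approx 1.827 \cdot 10^{-10}$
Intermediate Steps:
$W = 272$ ($W = \left(-20 + 12\right) \left(-18 - 16\right) = \left(-8\right) \left(-34\right) = 272$)
$a{\left(E \right)} = - 21 E$ ($a{\left(E \right)} = - 22 E + E = - 21 E$)
$z = 5473632256$ ($z = 272^{4} = 5473632256$)
$\frac{1}{a{\left(2343 \right)} + z} = \frac{1}{\left(-21\right) 2343 + 5473632256} = \frac{1}{-49203 + 5473632256} = \frac{1}{5473583053}$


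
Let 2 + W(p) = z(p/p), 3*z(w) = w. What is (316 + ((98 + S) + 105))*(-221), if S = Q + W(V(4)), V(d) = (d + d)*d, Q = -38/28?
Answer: -4789291/42 ≈ -1.1403e+5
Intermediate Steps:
Q = -19/14 (Q = -38*1/28 = -19/14 ≈ -1.3571)
V(d) = 2*d² (V(d) = (2*d)*d = 2*d²)
z(w) = w/3
W(p) = -5/3 (W(p) = -2 + (p/p)/3 = -2 + (⅓)*1 = -2 + ⅓ = -5/3)
S = -127/42 (S = -19/14 - 5/3 = -127/42 ≈ -3.0238)
(316 + ((98 + S) + 105))*(-221) = (316 + ((98 - 127/42) + 105))*(-221) = (316 + (3989/42 + 105))*(-221) = (316 + 8399/42)*(-221) = (21671/42)*(-221) = -4789291/42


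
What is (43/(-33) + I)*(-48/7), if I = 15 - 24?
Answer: 5440/77 ≈ 70.649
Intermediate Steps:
I = -9
(43/(-33) + I)*(-48/7) = (43/(-33) - 9)*(-48/7) = (43*(-1/33) - 9)*(-48*⅐) = (-43/33 - 9)*(-48/7) = -340/33*(-48/7) = 5440/77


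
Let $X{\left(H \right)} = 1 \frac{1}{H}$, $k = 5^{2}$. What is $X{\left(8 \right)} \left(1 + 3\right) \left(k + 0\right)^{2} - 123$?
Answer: $\frac{379}{2} \approx 189.5$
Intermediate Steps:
$k = 25$
$X{\left(H \right)} = \frac{1}{H}$
$X{\left(8 \right)} \left(1 + 3\right) \left(k + 0\right)^{2} - 123 = \frac{\left(1 + 3\right) \left(25 + 0\right)^{2}}{8} - 123 = \frac{4 \cdot 25^{2}}{8} - 123 = \frac{4 \cdot 625}{8} - 123 = \frac{1}{8} \cdot 2500 - 123 = \frac{625}{2} - 123 = \frac{379}{2}$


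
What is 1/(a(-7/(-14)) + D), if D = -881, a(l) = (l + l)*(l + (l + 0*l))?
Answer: -1/880 ≈ -0.0011364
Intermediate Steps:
a(l) = 4*l**2 (a(l) = (2*l)*(l + (l + 0)) = (2*l)*(l + l) = (2*l)*(2*l) = 4*l**2)
1/(a(-7/(-14)) + D) = 1/(4*(-7/(-14))**2 - 881) = 1/(4*(-7*(-1/14))**2 - 881) = 1/(4*(1/2)**2 - 881) = 1/(4*(1/4) - 881) = 1/(1 - 881) = 1/(-880) = -1/880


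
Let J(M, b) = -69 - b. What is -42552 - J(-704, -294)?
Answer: -42777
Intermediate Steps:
-42552 - J(-704, -294) = -42552 - (-69 - 1*(-294)) = -42552 - (-69 + 294) = -42552 - 1*225 = -42552 - 225 = -42777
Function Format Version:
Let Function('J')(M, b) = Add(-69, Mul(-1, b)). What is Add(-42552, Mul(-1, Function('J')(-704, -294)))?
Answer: -42777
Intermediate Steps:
Add(-42552, Mul(-1, Function('J')(-704, -294))) = Add(-42552, Mul(-1, Add(-69, Mul(-1, -294)))) = Add(-42552, Mul(-1, Add(-69, 294))) = Add(-42552, Mul(-1, 225)) = Add(-42552, -225) = -42777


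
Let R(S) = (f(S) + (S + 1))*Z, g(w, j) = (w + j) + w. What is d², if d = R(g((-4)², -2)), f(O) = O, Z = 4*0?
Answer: 0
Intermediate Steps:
g(w, j) = j + 2*w (g(w, j) = (j + w) + w = j + 2*w)
Z = 0
R(S) = 0 (R(S) = (S + (S + 1))*0 = (S + (1 + S))*0 = (1 + 2*S)*0 = 0)
d = 0
d² = 0² = 0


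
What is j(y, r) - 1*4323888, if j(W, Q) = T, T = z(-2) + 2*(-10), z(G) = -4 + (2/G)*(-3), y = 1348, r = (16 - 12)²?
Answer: -4323909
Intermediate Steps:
r = 16 (r = 4² = 16)
z(G) = -4 - 6/G
T = -21 (T = (-4 - 6/(-2)) + 2*(-10) = (-4 - 6*(-½)) - 20 = (-4 + 3) - 20 = -1 - 20 = -21)
j(W, Q) = -21
j(y, r) - 1*4323888 = -21 - 1*4323888 = -21 - 4323888 = -4323909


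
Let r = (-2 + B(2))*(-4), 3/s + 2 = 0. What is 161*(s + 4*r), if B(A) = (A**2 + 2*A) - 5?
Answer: -5635/2 ≈ -2817.5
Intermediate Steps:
s = -3/2 (s = 3/(-2 + 0) = 3/(-2) = 3*(-1/2) = -3/2 ≈ -1.5000)
B(A) = -5 + A**2 + 2*A
r = -4 (r = (-2 + (-5 + 2**2 + 2*2))*(-4) = (-2 + (-5 + 4 + 4))*(-4) = (-2 + 3)*(-4) = 1*(-4) = -4)
161*(s + 4*r) = 161*(-3/2 + 4*(-4)) = 161*(-3/2 - 16) = 161*(-35/2) = -5635/2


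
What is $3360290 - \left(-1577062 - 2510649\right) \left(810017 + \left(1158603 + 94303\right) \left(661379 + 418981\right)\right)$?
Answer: $5533086106687781137$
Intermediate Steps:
$3360290 - \left(-1577062 - 2510649\right) \left(810017 + \left(1158603 + 94303\right) \left(661379 + 418981\right)\right) = 3360290 - - 4087711 \left(810017 + 1252906 \cdot 1080360\right) = 3360290 - - 4087711 \left(810017 + 1353589526160\right) = 3360290 - \left(-4087711\right) 1353590336177 = 3360290 - -5533086106684420847 = 3360290 + 5533086106684420847 = 5533086106687781137$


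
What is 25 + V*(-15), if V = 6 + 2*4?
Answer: -185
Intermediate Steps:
V = 14 (V = 6 + 8 = 14)
25 + V*(-15) = 25 + 14*(-15) = 25 - 210 = -185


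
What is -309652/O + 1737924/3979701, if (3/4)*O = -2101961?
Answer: 1525763416501/2788392097887 ≈ 0.54718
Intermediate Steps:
O = -8407844/3 (O = (4/3)*(-2101961) = -8407844/3 ≈ -2.8026e+6)
-309652/O + 1737924/3979701 = -309652/(-8407844/3) + 1737924/3979701 = -309652*(-3/8407844) + 1737924*(1/3979701) = 232239/2101961 + 579308/1326567 = 1525763416501/2788392097887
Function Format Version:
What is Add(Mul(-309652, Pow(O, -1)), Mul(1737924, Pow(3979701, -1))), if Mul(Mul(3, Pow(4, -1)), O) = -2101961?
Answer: Rational(1525763416501, 2788392097887) ≈ 0.54718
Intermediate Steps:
O = Rational(-8407844, 3) (O = Mul(Rational(4, 3), -2101961) = Rational(-8407844, 3) ≈ -2.8026e+6)
Add(Mul(-309652, Pow(O, -1)), Mul(1737924, Pow(3979701, -1))) = Add(Mul(-309652, Pow(Rational(-8407844, 3), -1)), Mul(1737924, Pow(3979701, -1))) = Add(Mul(-309652, Rational(-3, 8407844)), Mul(1737924, Rational(1, 3979701))) = Add(Rational(232239, 2101961), Rational(579308, 1326567)) = Rational(1525763416501, 2788392097887)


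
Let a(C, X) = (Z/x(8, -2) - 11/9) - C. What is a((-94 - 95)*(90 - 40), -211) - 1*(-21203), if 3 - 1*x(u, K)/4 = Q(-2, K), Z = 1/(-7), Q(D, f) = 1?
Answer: 15448487/504 ≈ 30652.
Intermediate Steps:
Z = -⅐ ≈ -0.14286
x(u, K) = 8 (x(u, K) = 12 - 4*1 = 12 - 4 = 8)
a(C, X) = -625/504 - C (a(C, X) = (-⅐/8 - 11/9) - C = (-⅐*⅛ - 11*⅑) - C = (-1/56 - 11/9) - C = -625/504 - C)
a((-94 - 95)*(90 - 40), -211) - 1*(-21203) = (-625/504 - (-94 - 95)*(90 - 40)) - 1*(-21203) = (-625/504 - (-189)*50) + 21203 = (-625/504 - 1*(-9450)) + 21203 = (-625/504 + 9450) + 21203 = 4762175/504 + 21203 = 15448487/504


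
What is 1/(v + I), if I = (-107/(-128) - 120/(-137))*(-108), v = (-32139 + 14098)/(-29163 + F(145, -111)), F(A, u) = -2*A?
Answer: -129121952/23792947645 ≈ -0.0054269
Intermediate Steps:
v = 18041/29453 (v = (-32139 + 14098)/(-29163 - 2*145) = -18041/(-29163 - 290) = -18041/(-29453) = -18041*(-1/29453) = 18041/29453 ≈ 0.61254)
I = -810513/4384 (I = (-107*(-1/128) - 120*(-1/137))*(-108) = (107/128 + 120/137)*(-108) = (30019/17536)*(-108) = -810513/4384 ≈ -184.88)
1/(v + I) = 1/(18041/29453 - 810513/4384) = 1/(-23792947645/129121952) = -129121952/23792947645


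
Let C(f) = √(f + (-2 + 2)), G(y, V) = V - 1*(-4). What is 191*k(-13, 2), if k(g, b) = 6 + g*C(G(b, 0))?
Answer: -3820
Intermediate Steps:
G(y, V) = 4 + V (G(y, V) = V + 4 = 4 + V)
C(f) = √f (C(f) = √(f + 0) = √f)
k(g, b) = 6 + 2*g (k(g, b) = 6 + g*√(4 + 0) = 6 + g*√4 = 6 + g*2 = 6 + 2*g)
191*k(-13, 2) = 191*(6 + 2*(-13)) = 191*(6 - 26) = 191*(-20) = -3820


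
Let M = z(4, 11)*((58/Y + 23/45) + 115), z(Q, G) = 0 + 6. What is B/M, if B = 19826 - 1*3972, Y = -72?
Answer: 475620/20647 ≈ 23.036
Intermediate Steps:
z(Q, G) = 6
M = 20647/30 (M = 6*((58/(-72) + 23/45) + 115) = 6*((58*(-1/72) + 23*(1/45)) + 115) = 6*((-29/36 + 23/45) + 115) = 6*(-53/180 + 115) = 6*(20647/180) = 20647/30 ≈ 688.23)
B = 15854 (B = 19826 - 3972 = 15854)
B/M = 15854/(20647/30) = 15854*(30/20647) = 475620/20647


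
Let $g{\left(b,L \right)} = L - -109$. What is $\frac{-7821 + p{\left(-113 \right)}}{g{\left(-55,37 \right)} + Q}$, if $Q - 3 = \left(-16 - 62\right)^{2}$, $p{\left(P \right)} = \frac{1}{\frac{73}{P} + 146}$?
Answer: $- \frac{128459812}{102377025} \approx -1.2548$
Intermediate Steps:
$p{\left(P \right)} = \frac{1}{146 + \frac{73}{P}}$
$Q = 6087$ ($Q = 3 + \left(-16 - 62\right)^{2} = 3 + \left(-78\right)^{2} = 3 + 6084 = 6087$)
$g{\left(b,L \right)} = 109 + L$ ($g{\left(b,L \right)} = L + 109 = 109 + L$)
$\frac{-7821 + p{\left(-113 \right)}}{g{\left(-55,37 \right)} + Q} = \frac{-7821 + \frac{1}{73} \left(-113\right) \frac{1}{1 + 2 \left(-113\right)}}{\left(109 + 37\right) + 6087} = \frac{-7821 + \frac{1}{73} \left(-113\right) \frac{1}{1 - 226}}{146 + 6087} = \frac{-7821 + \frac{1}{73} \left(-113\right) \frac{1}{-225}}{6233} = \left(-7821 + \frac{1}{73} \left(-113\right) \left(- \frac{1}{225}\right)\right) \frac{1}{6233} = \left(-7821 + \frac{113}{16425}\right) \frac{1}{6233} = \left(- \frac{128459812}{16425}\right) \frac{1}{6233} = - \frac{128459812}{102377025}$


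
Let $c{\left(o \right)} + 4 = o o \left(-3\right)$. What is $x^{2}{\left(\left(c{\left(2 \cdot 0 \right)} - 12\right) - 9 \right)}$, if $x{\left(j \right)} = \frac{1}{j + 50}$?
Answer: $\frac{1}{625} \approx 0.0016$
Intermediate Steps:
$c{\left(o \right)} = -4 - 3 o^{2}$ ($c{\left(o \right)} = -4 + o o \left(-3\right) = -4 + o^{2} \left(-3\right) = -4 - 3 o^{2}$)
$x{\left(j \right)} = \frac{1}{50 + j}$
$x^{2}{\left(\left(c{\left(2 \cdot 0 \right)} - 12\right) - 9 \right)} = \left(\frac{1}{50 - 25}\right)^{2} = \left(\frac{1}{25}\right)^{2} = \frac{1}{625}$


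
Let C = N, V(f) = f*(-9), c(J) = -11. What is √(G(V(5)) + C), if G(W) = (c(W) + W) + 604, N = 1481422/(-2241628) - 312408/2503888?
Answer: 4*√263047658087340843950863/87699772651 ≈ 23.393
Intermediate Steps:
N = -68900270140/87699772651 (N = 1481422*(-1/2241628) - 312408*1/2503888 = -740711/1120814 - 39051/312986 = -68900270140/87699772651 ≈ -0.78564)
V(f) = -9*f
G(W) = 593 + W (G(W) = (-11 + W) + 604 = 593 + W)
C = -68900270140/87699772651 ≈ -0.78564
√(G(V(5)) + C) = √((593 - 9*5) - 68900270140/87699772651) = √((593 - 45) - 68900270140/87699772651) = √(548 - 68900270140/87699772651) = √(47990575142608/87699772651) = 4*√263047658087340843950863/87699772651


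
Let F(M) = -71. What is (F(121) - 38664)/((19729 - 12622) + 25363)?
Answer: -7747/6494 ≈ -1.1929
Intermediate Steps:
(F(121) - 38664)/((19729 - 12622) + 25363) = (-71 - 38664)/((19729 - 12622) + 25363) = -38735/(7107 + 25363) = -38735/32470 = -38735*1/32470 = -7747/6494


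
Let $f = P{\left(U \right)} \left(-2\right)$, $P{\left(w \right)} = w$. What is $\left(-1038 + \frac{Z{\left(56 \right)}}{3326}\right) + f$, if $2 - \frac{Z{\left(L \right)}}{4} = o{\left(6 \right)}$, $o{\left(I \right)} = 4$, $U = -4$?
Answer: $- \frac{1712894}{1663} \approx -1030.0$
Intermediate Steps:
$Z{\left(L \right)} = -8$ ($Z{\left(L \right)} = 8 - 16 = -8$)
$f = 8$ ($f = \left(-4\right) \left(-2\right) = 8$)
$\left(-1038 + \frac{Z{\left(56 \right)}}{3326}\right) + f = \left(-1038 - \frac{8}{3326}\right) + 8 = \left(-1038 - \frac{4}{1663}\right) + 8 = - \frac{1726198}{1663} + 8 = - \frac{1712894}{1663}$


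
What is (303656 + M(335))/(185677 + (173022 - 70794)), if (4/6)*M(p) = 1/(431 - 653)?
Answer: 44941087/42609940 ≈ 1.0547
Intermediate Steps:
M(p) = -1/148 (M(p) = 3/(2*(431 - 653)) = (3/2)/(-222) = (3/2)*(-1/222) = -1/148)
(303656 + M(335))/(185677 + (173022 - 70794)) = (303656 - 1/148)/(185677 + (173022 - 70794)) = 44941087/(148*(185677 + 102228)) = (44941087/148)/287905 = (44941087/148)*(1/287905) = 44941087/42609940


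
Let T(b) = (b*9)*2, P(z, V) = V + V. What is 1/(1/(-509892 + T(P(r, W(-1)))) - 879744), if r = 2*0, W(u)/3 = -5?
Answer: -510432/449049489409 ≈ -1.1367e-6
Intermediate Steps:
W(u) = -15 (W(u) = 3*(-5) = -15)
r = 0
P(z, V) = 2*V
T(b) = 18*b (T(b) = (9*b)*2 = 18*b)
1/(1/(-509892 + T(P(r, W(-1)))) - 879744) = 1/(1/(-509892 + 18*(2*(-15))) - 879744) = 1/(1/(-509892 + 18*(-30)) - 879744) = 1/(1/(-509892 - 540) - 879744) = 1/(1/(-510432) - 879744) = 1/(-1/510432 - 879744) = 1/(-449049489409/510432) = -510432/449049489409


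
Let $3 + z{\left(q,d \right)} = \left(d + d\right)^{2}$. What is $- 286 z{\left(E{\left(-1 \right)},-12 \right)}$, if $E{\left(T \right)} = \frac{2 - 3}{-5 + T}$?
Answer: $-163878$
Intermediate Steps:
$E{\left(T \right)} = - \frac{1}{-5 + T}$
$z{\left(q,d \right)} = -3 + 4 d^{2}$ ($z{\left(q,d \right)} = -3 + \left(d + d\right)^{2} = -3 + \left(2 d\right)^{2} = -3 + 4 d^{2}$)
$- 286 z{\left(E{\left(-1 \right)},-12 \right)} = - 286 \left(-3 + 4 \left(-12\right)^{2}\right) = - 286 \left(-3 + 4 \cdot 144\right) = - 286 \left(-3 + 576\right) = \left(-286\right) 573 = -163878$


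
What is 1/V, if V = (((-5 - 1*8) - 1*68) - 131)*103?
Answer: -1/21836 ≈ -4.5796e-5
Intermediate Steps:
V = -21836 (V = (((-5 - 8) - 68) - 131)*103 = ((-13 - 68) - 131)*103 = (-81 - 131)*103 = -212*103 = -21836)
1/V = 1/(-21836) = -1/21836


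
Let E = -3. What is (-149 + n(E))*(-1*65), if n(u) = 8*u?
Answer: 11245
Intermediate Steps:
(-149 + n(E))*(-1*65) = (-149 + 8*(-3))*(-1*65) = (-149 - 24)*(-65) = -173*(-65) = 11245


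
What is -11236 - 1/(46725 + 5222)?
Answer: -583676493/51947 ≈ -11236.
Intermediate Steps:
-11236 - 1/(46725 + 5222) = -11236 - 1/51947 = -583676493/51947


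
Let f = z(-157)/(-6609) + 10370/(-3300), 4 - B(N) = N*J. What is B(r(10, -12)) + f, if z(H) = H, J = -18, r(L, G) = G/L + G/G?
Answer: -131763/48466 ≈ -2.7187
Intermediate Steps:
r(L, G) = 1 + G/L (r(L, G) = G/L + 1 = 1 + G/L)
B(N) = 4 + 18*N (B(N) = 4 - N*(-18) = 4 - (-18)*N = 4 + 18*N)
f = -755747/242330 (f = -157/(-6609) + 10370/(-3300) = -157*(-1/6609) + 10370*(-1/3300) = 157/6609 - 1037/330 = -755747/242330 ≈ -3.1187)
B(r(10, -12)) + f = (4 + 18*((-12 + 10)/10)) - 755747/242330 = (4 + 18*((1/10)*(-2))) - 755747/242330 = (4 + 18*(-1/5)) - 755747/242330 = (4 - 18/5) - 755747/242330 = 2/5 - 755747/242330 = -131763/48466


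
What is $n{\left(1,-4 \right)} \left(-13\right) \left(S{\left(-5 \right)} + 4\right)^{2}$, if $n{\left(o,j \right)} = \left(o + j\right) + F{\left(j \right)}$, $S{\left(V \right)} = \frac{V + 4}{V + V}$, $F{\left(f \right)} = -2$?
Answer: $\frac{21853}{20} \approx 1092.7$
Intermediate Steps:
$S{\left(V \right)} = \frac{4 + V}{2 V}$
$n{\left(o,j \right)} = -2 + j + o$ ($n{\left(o,j \right)} = \left(o + j\right) - 2 = \left(j + o\right) - 2 = -2 + j + o$)
$n{\left(1,-4 \right)} \left(-13\right) \left(S{\left(-5 \right)} + 4\right)^{2} = \left(-2 - 4 + 1\right) \left(-13\right) \left(\frac{4 - 5}{2 \left(-5\right)} + 4\right)^{2} = \left(-5\right) \left(-13\right) \left(\frac{1}{2} \left(- \frac{1}{5}\right) \left(-1\right) + 4\right)^{2} = 65 \left(\frac{1}{10} + 4\right)^{2} = 65 \left(\frac{41}{10}\right)^{2} = 65 \cdot \frac{1681}{100} = \frac{21853}{20}$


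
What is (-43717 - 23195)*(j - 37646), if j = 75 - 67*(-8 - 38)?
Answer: 2307727968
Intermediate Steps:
j = 3157 (j = 75 - 67*(-46) = 75 + 3082 = 3157)
(-43717 - 23195)*(j - 37646) = (-43717 - 23195)*(3157 - 37646) = -66912*(-34489) = 2307727968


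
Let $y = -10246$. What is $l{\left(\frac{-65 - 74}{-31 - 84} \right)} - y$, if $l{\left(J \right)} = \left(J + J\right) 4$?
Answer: $\frac{1179402}{115} \approx 10256.0$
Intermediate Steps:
$l{\left(J \right)} = 8 J$ ($l{\left(J \right)} = 2 J 4 = 8 J$)
$l{\left(\frac{-65 - 74}{-31 - 84} \right)} - y = 8 \frac{-65 - 74}{-31 - 84} - -10246 = 8 \left(- \frac{139}{-115}\right) + 10246 = 8 \left(\left(-139\right) \left(- \frac{1}{115}\right)\right) + 10246 = 8 \cdot \frac{139}{115} + 10246 = \frac{1112}{115} + 10246 = \frac{1179402}{115}$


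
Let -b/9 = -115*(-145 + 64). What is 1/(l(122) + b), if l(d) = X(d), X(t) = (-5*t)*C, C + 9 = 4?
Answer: -1/80785 ≈ -1.2379e-5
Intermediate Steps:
C = -5 (C = -9 + 4 = -5)
X(t) = 25*t (X(t) = -5*t*(-5) = 25*t)
l(d) = 25*d
b = -83835 (b = -(-1035)*(-145 + 64) = -(-1035)*(-81) = -9*9315 = -83835)
1/(l(122) + b) = 1/(25*122 - 83835) = 1/(3050 - 83835) = 1/(-80785) = -1/80785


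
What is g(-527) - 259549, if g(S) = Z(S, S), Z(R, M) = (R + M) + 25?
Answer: -260578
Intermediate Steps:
Z(R, M) = 25 + M + R (Z(R, M) = (M + R) + 25 = 25 + M + R)
g(S) = 25 + 2*S (g(S) = 25 + S + S = 25 + 2*S)
g(-527) - 259549 = (25 + 2*(-527)) - 259549 = (25 - 1054) - 259549 = -1029 - 259549 = -260578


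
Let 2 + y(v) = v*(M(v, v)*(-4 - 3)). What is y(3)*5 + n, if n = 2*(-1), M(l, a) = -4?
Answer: 408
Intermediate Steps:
y(v) = -2 + 28*v (y(v) = -2 + v*(-4*(-4 - 3)) = -2 + v*(-4*(-7)) = -2 + v*28 = -2 + 28*v)
n = -2
y(3)*5 + n = (-2 + 28*3)*5 - 2 = (-2 + 84)*5 - 2 = 82*5 - 2 = 410 - 2 = 408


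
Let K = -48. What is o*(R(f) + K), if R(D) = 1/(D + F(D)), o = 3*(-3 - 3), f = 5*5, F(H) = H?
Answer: 21591/25 ≈ 863.64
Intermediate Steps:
f = 25
o = -18 (o = 3*(-6) = -18)
R(D) = 1/(2*D) (R(D) = 1/(D + D) = 1/(2*D))
o*(R(f) + K) = -18*((½)/25 - 48) = -18*((½)*(1/25) - 48) = -18*(1/50 - 48) = -18*(-2399/50) = 21591/25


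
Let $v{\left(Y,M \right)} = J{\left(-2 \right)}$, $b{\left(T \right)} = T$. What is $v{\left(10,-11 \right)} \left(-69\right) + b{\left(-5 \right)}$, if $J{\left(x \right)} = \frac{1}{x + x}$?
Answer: $\frac{49}{4} \approx 12.25$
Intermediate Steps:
$J{\left(x \right)} = \frac{1}{2 x}$
$v{\left(Y,M \right)} = - \frac{1}{4}$ ($v{\left(Y,M \right)} = \frac{1}{2 \left(-2\right)} = \frac{1}{2} \left(- \frac{1}{2}\right) = - \frac{1}{4}$)
$v{\left(10,-11 \right)} \left(-69\right) + b{\left(-5 \right)} = \left(- \frac{1}{4}\right) \left(-69\right) - 5 = \frac{69}{4} - 5 = \frac{49}{4}$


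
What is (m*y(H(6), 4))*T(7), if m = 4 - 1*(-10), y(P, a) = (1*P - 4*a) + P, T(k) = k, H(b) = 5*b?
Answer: 4312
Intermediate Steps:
y(P, a) = -4*a + 2*P (y(P, a) = (P - 4*a) + P = -4*a + 2*P)
m = 14 (m = 4 + 10 = 14)
(m*y(H(6), 4))*T(7) = (14*(-4*4 + 2*(5*6)))*7 = (14*(-16 + 2*30))*7 = (14*(-16 + 60))*7 = (14*44)*7 = 616*7 = 4312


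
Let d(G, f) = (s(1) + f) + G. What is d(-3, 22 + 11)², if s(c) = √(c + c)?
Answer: (30 + √2)² ≈ 986.85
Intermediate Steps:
s(c) = √2*√c (s(c) = √(2*c) = √2*√c)
d(G, f) = G + f + √2 (d(G, f) = (√2*√1 + f) + G = (√2*1 + f) + G = (√2 + f) + G = (f + √2) + G = G + f + √2)
d(-3, 22 + 11)² = (-3 + (22 + 11) + √2)² = (-3 + 33 + √2)² = (30 + √2)²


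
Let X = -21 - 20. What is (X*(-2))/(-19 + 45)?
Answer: 41/13 ≈ 3.1538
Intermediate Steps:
X = -41
(X*(-2))/(-19 + 45) = (-41*(-2))/(-19 + 45) = 82/26 = 82*(1/26) = 41/13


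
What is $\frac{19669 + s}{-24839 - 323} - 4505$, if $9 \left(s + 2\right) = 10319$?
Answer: $- \frac{510190306}{113229} \approx -4505.8$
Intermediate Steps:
$s = \frac{10301}{9}$ ($s = -2 + \frac{1}{9} \cdot 10319 = -2 + \frac{10319}{9} = \frac{10301}{9} \approx 1144.6$)
$\frac{19669 + s}{-24839 - 323} - 4505 = \frac{19669 + \frac{10301}{9}}{-24839 - 323} - 4505 = \frac{187322}{9 \left(-25162\right)} - 4505 = \frac{187322}{9} \left(- \frac{1}{25162}\right) - 4505 = - \frac{93661}{113229} - 4505 = - \frac{510190306}{113229}$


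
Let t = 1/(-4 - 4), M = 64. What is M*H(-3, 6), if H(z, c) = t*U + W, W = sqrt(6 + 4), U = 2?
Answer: -16 + 64*sqrt(10) ≈ 186.39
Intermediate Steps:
t = -1/8 (t = 1/(-8) = -1/8 ≈ -0.12500)
W = sqrt(10) ≈ 3.1623
H(z, c) = -1/4 + sqrt(10) (H(z, c) = -1/8*2 + sqrt(10) = -1/4 + sqrt(10))
M*H(-3, 6) = 64*(-1/4 + sqrt(10)) = -16 + 64*sqrt(10)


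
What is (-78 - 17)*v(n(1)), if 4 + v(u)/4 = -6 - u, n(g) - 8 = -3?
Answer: 5700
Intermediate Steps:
n(g) = 5 (n(g) = 8 - 3 = 5)
v(u) = -40 - 4*u (v(u) = -16 + 4*(-6 - u) = -16 + (-24 - 4*u) = -40 - 4*u)
(-78 - 17)*v(n(1)) = (-78 - 17)*(-40 - 4*5) = -95*(-40 - 20) = -95*(-60) = 5700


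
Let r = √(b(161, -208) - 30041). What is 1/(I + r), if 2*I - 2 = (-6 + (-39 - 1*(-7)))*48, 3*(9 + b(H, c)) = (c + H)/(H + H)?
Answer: -880026/830732033 - I*√28041383202/830732033 ≈ -0.0010593 - 0.00020158*I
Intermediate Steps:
b(H, c) = -9 + (H + c)/(6*H) (b(H, c) = -9 + ((c + H)/(H + H))/3 = -9 + ((H + c)/((2*H)))/3 = -9 + ((H + c)*(1/(2*H)))/3 = -9 + ((H + c)/(2*H))/3 = -9 + (H + c)/(6*H))
I = -911 (I = 1 + ((-6 + (-39 - 1*(-7)))*48)/2 = 1 + ((-6 + (-39 + 7))*48)/2 = 1 + ((-6 - 32)*48)/2 = 1 + (-38*48)/2 = 1 + (½)*(-1824) = 1 - 912 = -911)
r = I*√28041383202/966 (r = √((⅙)*(-208 - 53*161)/161 - 30041) = √((⅙)*(1/161)*(-208 - 8533) - 30041) = √((⅙)*(1/161)*(-8741) - 30041) = √(-8741/966 - 30041) = √(-29028347/966) = I*√28041383202/966 ≈ 173.35*I)
1/(I + r) = 1/(-911 + I*√28041383202/966)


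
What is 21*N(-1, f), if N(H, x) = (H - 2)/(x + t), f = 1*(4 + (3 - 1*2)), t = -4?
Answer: -63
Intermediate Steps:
f = 5 (f = 1*(4 + (3 - 2)) = 1*(4 + 1) = 1*5 = 5)
N(H, x) = (-2 + H)/(-4 + x) (N(H, x) = (H - 2)/(x - 4) = (-2 + H)/(-4 + x))
21*N(-1, f) = 21*((-2 - 1)/(-4 + 5)) = 21*(-3/1) = 21*(1*(-3)) = 21*(-3) = -63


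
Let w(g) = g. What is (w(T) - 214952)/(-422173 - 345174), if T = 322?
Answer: 214630/767347 ≈ 0.27970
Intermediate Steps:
(w(T) - 214952)/(-422173 - 345174) = (322 - 214952)/(-422173 - 345174) = -214630/(-767347) = -214630*(-1/767347) = 214630/767347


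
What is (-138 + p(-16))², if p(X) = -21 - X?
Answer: 20449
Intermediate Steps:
(-138 + p(-16))² = (-138 + (-21 - 1*(-16)))² = (-138 + (-21 + 16))² = (-138 - 5)² = (-143)² = 20449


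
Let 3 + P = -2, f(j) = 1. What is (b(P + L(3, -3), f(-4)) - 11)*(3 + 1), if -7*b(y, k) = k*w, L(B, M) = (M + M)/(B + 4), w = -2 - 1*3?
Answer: -288/7 ≈ -41.143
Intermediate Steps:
w = -5 (w = -2 - 3 = -5)
P = -5 (P = -3 - 2 = -5)
L(B, M) = 2*M/(4 + B) (L(B, M) = (2*M)/(4 + B) = 2*M/(4 + B))
b(y, k) = 5*k/7 (b(y, k) = -k*(-5)/7 = -(-5)*k/7 = 5*k/7)
(b(P + L(3, -3), f(-4)) - 11)*(3 + 1) = ((5/7)*1 - 11)*(3 + 1) = (5/7 - 11)*4 = -72/7*4 = -288/7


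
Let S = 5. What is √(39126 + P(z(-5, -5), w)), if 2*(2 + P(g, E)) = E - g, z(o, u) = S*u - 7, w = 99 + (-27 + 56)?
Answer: 198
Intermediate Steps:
w = 128 (w = 99 + 29 = 128)
z(o, u) = -7 + 5*u (z(o, u) = 5*u - 7 = -7 + 5*u)
P(g, E) = -2 + E/2 - g/2 (P(g, E) = -2 + (E - g)/2 = -2 + (E/2 - g/2) = -2 + E/2 - g/2)
√(39126 + P(z(-5, -5), w)) = √(39126 + (-2 + (½)*128 - (-7 + 5*(-5))/2)) = √(39126 + (-2 + 64 - (-7 - 25)/2)) = √(39126 + (-2 + 64 - ½*(-32))) = √(39126 + (-2 + 64 + 16)) = √(39126 + 78) = √39204 = 198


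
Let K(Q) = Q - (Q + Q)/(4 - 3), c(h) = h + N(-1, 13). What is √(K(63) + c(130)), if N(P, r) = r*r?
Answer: 2*√59 ≈ 15.362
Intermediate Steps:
N(P, r) = r²
c(h) = 169 + h (c(h) = h + 13² = h + 169 = 169 + h)
K(Q) = -Q (K(Q) = Q - 2*Q/1 = Q - 2*Q = -Q)
√(K(63) + c(130)) = √(-1*63 + (169 + 130)) = √(-63 + 299) = √236 = 2*√59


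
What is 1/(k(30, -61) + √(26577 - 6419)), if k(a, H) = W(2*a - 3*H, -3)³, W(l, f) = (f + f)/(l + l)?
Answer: 531441/5693214596383997 + 282429536481*√20158/5693214596383997 ≈ 0.0070433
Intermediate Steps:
W(l, f) = f/l (W(l, f) = (2*f)/((2*l)) = (2*f)*(1/(2*l)) = f/l)
k(a, H) = -27/(-3*H + 2*a)³ (k(a, H) = (-3/(2*a - 3*H))³ = (-3/(-3*H + 2*a))³ = -27/(-3*H + 2*a)³)
1/(k(30, -61) + √(26577 - 6419)) = 1/(27/(-2*30 + 3*(-61))³ + √(26577 - 6419)) = 1/(27/(-60 - 183)³ + √20158) = 1/(27/(-243)³ + √20158) = 1/(27*(-1/14348907) + √20158) = 1/(-1/531441 + √20158)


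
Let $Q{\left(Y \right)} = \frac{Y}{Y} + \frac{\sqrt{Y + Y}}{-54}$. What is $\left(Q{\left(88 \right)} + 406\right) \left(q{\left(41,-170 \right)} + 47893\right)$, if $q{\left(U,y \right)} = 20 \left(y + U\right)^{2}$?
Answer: $154950191 - \frac{761426 \sqrt{11}}{27} \approx 1.5486 \cdot 10^{8}$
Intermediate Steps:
$Q{\left(Y \right)} = 1 - \frac{\sqrt{2} \sqrt{Y}}{54}$ ($Q{\left(Y \right)} = 1 + \sqrt{2 Y} \left(- \frac{1}{54}\right) = 1 + \sqrt{2} \sqrt{Y} \left(- \frac{1}{54}\right) = 1 - \frac{\sqrt{2} \sqrt{Y}}{54}$)
$q{\left(U,y \right)} = 20 \left(U + y\right)^{2}$
$\left(Q{\left(88 \right)} + 406\right) \left(q{\left(41,-170 \right)} + 47893\right) = \left(\left(1 - \frac{\sqrt{2} \sqrt{88}}{54}\right) + 406\right) \left(20 \left(41 - 170\right)^{2} + 47893\right) = \left(\left(1 - \frac{\sqrt{2} \cdot 2 \sqrt{22}}{54}\right) + 406\right) \left(20 \left(-129\right)^{2} + 47893\right) = \left(\left(1 - \frac{2 \sqrt{11}}{27}\right) + 406\right) \left(20 \cdot 16641 + 47893\right) = \left(407 - \frac{2 \sqrt{11}}{27}\right) \left(332820 + 47893\right) = \left(407 - \frac{2 \sqrt{11}}{27}\right) 380713 = 154950191 - \frac{761426 \sqrt{11}}{27}$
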